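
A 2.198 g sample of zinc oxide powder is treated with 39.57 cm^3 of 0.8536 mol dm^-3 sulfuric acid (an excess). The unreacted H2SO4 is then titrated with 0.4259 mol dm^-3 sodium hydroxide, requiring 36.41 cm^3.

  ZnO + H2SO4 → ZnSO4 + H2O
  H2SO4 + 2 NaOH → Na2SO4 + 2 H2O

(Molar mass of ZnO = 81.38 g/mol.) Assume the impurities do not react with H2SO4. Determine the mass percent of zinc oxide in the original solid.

n(H2SO4) added = 0.03957 × 0.8536 = 0.03378 mol
n(NaOH) used in back-titration = 0.03641 × 0.4259 = 0.01551 mol
From the 1:2 ratio, n(H2SO4) left over = 1/2 × 0.01551 = 7.754 × 10^-3 mol
n(H2SO4) consumed by analyte = 0.03378 − 7.754 × 10^-3 = 0.02602 mol
n(ZnO) = 0.02602 mol (1:1 ratio)
mass of ZnO = 0.02602 × 81.38 = 2.118 g
% ZnO = 2.118 / 2.198 × 100 = 96.35 %

96.35 %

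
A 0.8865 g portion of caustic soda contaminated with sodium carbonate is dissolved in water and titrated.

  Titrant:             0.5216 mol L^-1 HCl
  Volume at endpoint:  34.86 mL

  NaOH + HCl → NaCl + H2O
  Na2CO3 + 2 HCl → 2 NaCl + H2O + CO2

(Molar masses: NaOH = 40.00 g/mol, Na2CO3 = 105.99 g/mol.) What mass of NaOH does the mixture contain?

0.2373 g

n(HCl) = 0.03486 × 0.5216 = 0.01818 mol
Let x = n(NaOH), y = n(Na2CO3).
Titrant: 1x + 2y = 0.01818;  mass: 40.00x + 105.99y = 0.8865
Solving, x = 5.934 × 10^-3 mol, y = 6.125 × 10^-3 mol
mass of NaOH = 5.934 × 10^-3 × 40.00 = 0.2373 g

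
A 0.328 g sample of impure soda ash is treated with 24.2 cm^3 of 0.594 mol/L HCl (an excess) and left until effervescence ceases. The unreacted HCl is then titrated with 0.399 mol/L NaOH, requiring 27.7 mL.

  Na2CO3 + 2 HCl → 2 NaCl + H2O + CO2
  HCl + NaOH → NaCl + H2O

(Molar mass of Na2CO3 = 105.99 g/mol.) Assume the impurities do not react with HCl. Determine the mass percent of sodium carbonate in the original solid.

n(HCl) added = 0.0242 × 0.594 = 0.0144 mol
n(NaOH) used in back-titration = 0.0277 × 0.399 = 0.0111 mol
n(HCl) left over = 0.0111 mol (1:1 ratio)
n(HCl) consumed by analyte = 0.0144 − 0.0111 = 3.32 × 10^-3 mol
From the 1:2 ratio, n(Na2CO3) = 1/2 × 3.32 × 10^-3 = 1.66 × 10^-3 mol
mass of Na2CO3 = 1.66 × 10^-3 × 105.99 = 0.176 g
% Na2CO3 = 0.176 / 0.328 × 100 = 53.7 %

53.7 %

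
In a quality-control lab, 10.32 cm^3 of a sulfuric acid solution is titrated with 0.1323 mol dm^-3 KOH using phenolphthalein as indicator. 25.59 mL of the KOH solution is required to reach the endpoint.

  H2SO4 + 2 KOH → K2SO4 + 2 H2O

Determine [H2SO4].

0.1640 mol/L

n(KOH) = 0.02559 L × 0.1323 mol/L = 3.386 × 10^-3 mol
From the 1:2 mole ratio, n(H2SO4) = 1/2 × 3.386 × 10^-3 = 1.693 × 10^-3 mol
[H2SO4] = 1.693 × 10^-3 mol / 0.01032 L = 0.1640 mol/L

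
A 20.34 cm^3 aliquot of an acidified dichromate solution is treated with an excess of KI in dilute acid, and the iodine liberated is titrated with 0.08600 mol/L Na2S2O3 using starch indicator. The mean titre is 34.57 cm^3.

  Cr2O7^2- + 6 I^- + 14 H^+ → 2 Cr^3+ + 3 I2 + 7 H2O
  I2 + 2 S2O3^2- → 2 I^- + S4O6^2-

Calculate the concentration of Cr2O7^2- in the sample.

n(S2O3^2-) = 0.03457 × 0.08600 = 2.973 × 10^-3 mol
n(I2) = n(S2O3^2-)/2 = 1.487 × 10^-3 mol
From the 1:3 ratio, n(Cr2O7^2-) in the aliquot = 1/3 × 1.487 × 10^-3 = 4.955 × 10^-4 mol
[Cr2O7^2-] = 4.955 × 10^-4 / 0.02034 = 0.02436 mol/L

0.02436 mol/L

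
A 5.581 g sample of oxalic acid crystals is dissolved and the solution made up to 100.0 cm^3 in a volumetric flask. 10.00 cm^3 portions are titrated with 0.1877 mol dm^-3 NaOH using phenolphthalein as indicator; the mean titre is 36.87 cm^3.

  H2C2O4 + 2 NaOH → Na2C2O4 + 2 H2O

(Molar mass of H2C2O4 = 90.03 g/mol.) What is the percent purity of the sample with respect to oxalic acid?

55.82 %

n(NaOH) per titration = 0.03687 × 0.1877 = 6.920 × 10^-3 mol
From the 1:2 ratio, n(H2C2O4) in each aliquot = 1/2 × 6.920 × 10^-3 = 3.460 × 10^-3 mol
n(H2C2O4) in the whole flask = 3.460 × 10^-3 × 100.0/10.00 = 0.03460 mol
mass of H2C2O4 = 0.03460 × 90.03 = 3.115 g
% H2C2O4 = 3.115 / 5.581 × 100 = 55.82 %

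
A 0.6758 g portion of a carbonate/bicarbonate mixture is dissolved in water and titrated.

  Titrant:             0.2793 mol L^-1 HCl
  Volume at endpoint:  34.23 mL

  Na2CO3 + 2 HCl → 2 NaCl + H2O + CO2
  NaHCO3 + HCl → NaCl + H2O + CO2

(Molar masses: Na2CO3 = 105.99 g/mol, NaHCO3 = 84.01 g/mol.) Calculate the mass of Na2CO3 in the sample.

n(HCl) = 0.03423 × 0.2793 = 9.560 × 10^-3 mol
Let x = n(Na2CO3), y = n(NaHCO3).
Titrant: 2x + 1y = 9.560 × 10^-3;  mass: 105.99x + 84.01y = 0.6758
Solving, x = 2.053 × 10^-3 mol, y = 5.454 × 10^-3 mol
mass of Na2CO3 = 2.053 × 10^-3 × 105.99 = 0.2176 g

0.2176 g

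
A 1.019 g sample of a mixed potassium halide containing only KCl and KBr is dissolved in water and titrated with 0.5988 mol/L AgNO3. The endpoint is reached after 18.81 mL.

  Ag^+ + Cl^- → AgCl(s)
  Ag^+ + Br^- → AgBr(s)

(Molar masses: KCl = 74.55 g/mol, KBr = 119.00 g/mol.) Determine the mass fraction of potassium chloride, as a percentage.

52.89 %

n(AgNO3) = 0.01881 × 0.5988 = 0.01126 mol
Let x = n(KCl), y = n(KBr).
Titrant: 1x + 1y = 0.01126;  mass: 74.55x + 119.00y = 1.019
Solving, x = 7.229 × 10^-3 mol, y = 4.034 × 10^-3 mol
mass of KCl = 7.229 × 10^-3 × 74.55 = 0.5390 g
% KCl = 0.5390 / 1.019 × 100 = 52.89 %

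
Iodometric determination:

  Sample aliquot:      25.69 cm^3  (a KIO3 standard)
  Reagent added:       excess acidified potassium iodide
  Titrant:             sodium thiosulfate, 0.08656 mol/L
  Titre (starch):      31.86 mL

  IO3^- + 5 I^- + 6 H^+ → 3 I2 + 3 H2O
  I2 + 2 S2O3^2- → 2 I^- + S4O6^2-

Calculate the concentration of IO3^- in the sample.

n(S2O3^2-) = 0.03186 × 0.08656 = 2.758 × 10^-3 mol
n(I2) = n(S2O3^2-)/2 = 1.379 × 10^-3 mol
From the 1:3 ratio, n(IO3^-) in the aliquot = 1/3 × 1.379 × 10^-3 = 4.596 × 10^-4 mol
[IO3^-] = 4.596 × 10^-4 / 0.02569 = 0.01789 mol/L

0.01789 mol/L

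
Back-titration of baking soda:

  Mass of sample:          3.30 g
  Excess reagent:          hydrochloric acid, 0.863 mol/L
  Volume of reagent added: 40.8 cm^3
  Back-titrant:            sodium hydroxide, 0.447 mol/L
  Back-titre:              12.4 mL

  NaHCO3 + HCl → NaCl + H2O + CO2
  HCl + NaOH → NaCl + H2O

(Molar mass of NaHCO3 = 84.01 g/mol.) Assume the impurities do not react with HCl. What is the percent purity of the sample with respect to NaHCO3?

75.5 %

n(HCl) added = 0.0408 × 0.863 = 0.0352 mol
n(NaOH) used in back-titration = 0.0124 × 0.447 = 5.54 × 10^-3 mol
n(HCl) left over = 5.54 × 10^-3 mol (1:1 ratio)
n(HCl) consumed by analyte = 0.0352 − 5.54 × 10^-3 = 0.0297 mol
n(NaHCO3) = 0.0297 mol (1:1 ratio)
mass of NaHCO3 = 0.0297 × 84.01 = 2.49 g
% NaHCO3 = 2.49 / 3.30 × 100 = 75.5 %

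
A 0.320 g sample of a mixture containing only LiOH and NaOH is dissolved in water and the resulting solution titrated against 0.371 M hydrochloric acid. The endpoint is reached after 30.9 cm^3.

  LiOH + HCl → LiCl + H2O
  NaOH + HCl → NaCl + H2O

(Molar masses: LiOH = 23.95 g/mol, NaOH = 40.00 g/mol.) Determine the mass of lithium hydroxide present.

n(HCl) = 0.0309 × 0.371 = 0.0115 mol
Let x = n(LiOH), y = n(NaOH).
Titrant: 1x + 1y = 0.0115;  mass: 23.95x + 40.00y = 0.320
Solving, x = 8.63 × 10^-3 mol, y = 2.83 × 10^-3 mol
mass of LiOH = 8.63 × 10^-3 × 23.95 = 0.207 g

0.207 g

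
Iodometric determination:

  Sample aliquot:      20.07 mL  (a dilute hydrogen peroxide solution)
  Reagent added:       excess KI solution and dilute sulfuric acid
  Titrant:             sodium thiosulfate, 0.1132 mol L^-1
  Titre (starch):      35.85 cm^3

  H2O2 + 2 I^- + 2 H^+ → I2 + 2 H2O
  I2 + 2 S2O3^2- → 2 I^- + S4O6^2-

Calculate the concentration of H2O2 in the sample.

0.1011 mol/L

n(S2O3^2-) = 0.03585 × 0.1132 = 4.058 × 10^-3 mol
n(I2) = n(S2O3^2-)/2 = 2.029 × 10^-3 mol
n(H2O2) in the aliquot = 2.029 × 10^-3 mol (1:1 ratio)
[H2O2] = 2.029 × 10^-3 / 0.02007 = 0.1011 mol/L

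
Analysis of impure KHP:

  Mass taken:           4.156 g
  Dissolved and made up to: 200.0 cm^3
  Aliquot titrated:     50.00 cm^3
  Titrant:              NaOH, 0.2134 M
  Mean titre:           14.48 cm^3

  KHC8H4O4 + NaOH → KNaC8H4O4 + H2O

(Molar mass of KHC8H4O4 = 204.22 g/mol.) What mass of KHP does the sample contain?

n(NaOH) per titration = 0.01448 × 0.2134 = 3.090 × 10^-3 mol
n(KHC8H4O4) in each aliquot = 3.090 × 10^-3 mol (1:1 ratio)
n(KHC8H4O4) in the whole flask = 3.090 × 10^-3 × 200.0/50.00 = 0.01236 mol
mass of KHC8H4O4 = 0.01236 × 204.22 = 2.524 g

2.524 g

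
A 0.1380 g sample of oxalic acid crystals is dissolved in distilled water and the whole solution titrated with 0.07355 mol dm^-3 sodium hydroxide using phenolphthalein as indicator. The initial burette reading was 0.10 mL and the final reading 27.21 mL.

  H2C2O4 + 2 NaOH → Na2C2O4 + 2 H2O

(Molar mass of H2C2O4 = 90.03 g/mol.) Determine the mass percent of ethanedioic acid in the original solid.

65.04 %

n(NaOH) = 0.02711 L × 0.07355 mol/L = 1.994 × 10^-3 mol
From the 1:2 ratio, n(H2C2O4) = 1/2 × 1.994 × 10^-3 = 9.970 × 10^-4 mol
mass of H2C2O4 = 9.970 × 10^-4 × 90.03 g/mol = 0.08976 g
% H2C2O4 = 0.08976 / 0.1380 × 100 = 65.04 %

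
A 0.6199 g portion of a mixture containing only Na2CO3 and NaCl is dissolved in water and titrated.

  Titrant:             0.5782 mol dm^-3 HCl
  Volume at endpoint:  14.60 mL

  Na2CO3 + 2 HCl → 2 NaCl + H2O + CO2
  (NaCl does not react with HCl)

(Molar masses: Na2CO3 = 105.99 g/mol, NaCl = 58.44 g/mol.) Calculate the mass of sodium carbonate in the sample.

n(HCl) = 0.01460 × 0.5782 = 8.442 × 10^-3 mol
Let x = n(Na2CO3), y = n(NaCl).
Titrant: 2x = 8.442 × 10^-3;  mass: 105.99x + 58.44y = 0.6199
Solving, x = 4.221 × 10^-3 mol, y = 2.952 × 10^-3 mol
mass of Na2CO3 = 4.221 × 10^-3 × 105.99 = 0.4474 g

0.4474 g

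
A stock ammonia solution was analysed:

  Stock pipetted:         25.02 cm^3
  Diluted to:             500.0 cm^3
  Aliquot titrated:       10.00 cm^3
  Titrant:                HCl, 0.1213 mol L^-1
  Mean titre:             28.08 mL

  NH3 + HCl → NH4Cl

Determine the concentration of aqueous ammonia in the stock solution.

6.807 mol/L

n(HCl) = 0.02808 × 0.1213 = 3.406 × 10^-3 mol
n(NH3) in the aliquot = 3.406 × 10^-3 mol (1:1 ratio)
[NH3]_dilute = 3.406 × 10^-3 / 0.01000 = 0.3406 mol/L
Dilution factor = 500.0 / 25.02 = 19.98
[NH3]_stock = 0.3406 × 19.98 = 6.807 mol/L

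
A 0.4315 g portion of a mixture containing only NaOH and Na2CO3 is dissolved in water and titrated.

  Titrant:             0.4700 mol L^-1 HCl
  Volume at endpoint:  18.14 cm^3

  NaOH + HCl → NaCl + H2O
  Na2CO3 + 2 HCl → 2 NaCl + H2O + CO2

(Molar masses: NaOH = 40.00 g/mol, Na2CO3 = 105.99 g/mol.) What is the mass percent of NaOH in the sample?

14.50 %

n(HCl) = 0.01814 × 0.4700 = 8.526 × 10^-3 mol
Let x = n(NaOH), y = n(Na2CO3).
Titrant: 1x + 2y = 8.526 × 10^-3;  mass: 40.00x + 105.99y = 0.4315
Solving, x = 1.564 × 10^-3 mol, y = 3.481 × 10^-3 mol
mass of NaOH = 1.564 × 10^-3 × 40.00 = 0.06256 g
% NaOH = 0.06256 / 0.4315 × 100 = 14.50 %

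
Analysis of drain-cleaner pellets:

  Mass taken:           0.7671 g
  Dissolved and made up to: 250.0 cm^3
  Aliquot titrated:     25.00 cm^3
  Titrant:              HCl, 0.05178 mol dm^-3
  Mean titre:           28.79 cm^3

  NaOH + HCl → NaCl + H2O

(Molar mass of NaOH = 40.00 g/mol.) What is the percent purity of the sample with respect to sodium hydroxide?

n(HCl) per titration = 0.02879 × 0.05178 = 1.491 × 10^-3 mol
n(NaOH) in each aliquot = 1.491 × 10^-3 mol (1:1 ratio)
n(NaOH) in the whole flask = 1.491 × 10^-3 × 250.0/25.00 = 0.01491 mol
mass of NaOH = 0.01491 × 40.00 = 0.5963 g
% NaOH = 0.5963 / 0.7671 × 100 = 77.73 %

77.73 %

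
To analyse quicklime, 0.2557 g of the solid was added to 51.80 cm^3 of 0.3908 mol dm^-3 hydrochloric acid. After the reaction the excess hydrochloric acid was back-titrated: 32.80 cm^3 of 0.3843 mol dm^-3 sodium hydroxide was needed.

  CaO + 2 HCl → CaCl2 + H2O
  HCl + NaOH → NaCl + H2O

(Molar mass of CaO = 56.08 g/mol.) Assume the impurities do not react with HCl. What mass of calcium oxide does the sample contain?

0.2142 g

n(HCl) added = 0.05180 × 0.3908 = 0.02024 mol
n(NaOH) used in back-titration = 0.03280 × 0.3843 = 0.01261 mol
n(HCl) left over = 0.01261 mol (1:1 ratio)
n(HCl) consumed by analyte = 0.02024 − 0.01261 = 7.638 × 10^-3 mol
From the 1:2 ratio, n(CaO) = 1/2 × 7.638 × 10^-3 = 3.819 × 10^-3 mol
mass of CaO = 3.819 × 10^-3 × 56.08 = 0.2142 g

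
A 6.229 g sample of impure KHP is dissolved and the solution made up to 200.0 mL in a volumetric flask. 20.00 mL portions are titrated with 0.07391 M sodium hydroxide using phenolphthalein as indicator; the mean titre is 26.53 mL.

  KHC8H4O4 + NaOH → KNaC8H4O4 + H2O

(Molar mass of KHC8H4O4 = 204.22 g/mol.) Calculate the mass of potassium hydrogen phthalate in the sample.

4.004 g

n(NaOH) per titration = 0.02653 × 0.07391 = 1.961 × 10^-3 mol
n(KHC8H4O4) in each aliquot = 1.961 × 10^-3 mol (1:1 ratio)
n(KHC8H4O4) in the whole flask = 1.961 × 10^-3 × 200.0/20.00 = 0.01961 mol
mass of KHC8H4O4 = 0.01961 × 204.22 = 4.004 g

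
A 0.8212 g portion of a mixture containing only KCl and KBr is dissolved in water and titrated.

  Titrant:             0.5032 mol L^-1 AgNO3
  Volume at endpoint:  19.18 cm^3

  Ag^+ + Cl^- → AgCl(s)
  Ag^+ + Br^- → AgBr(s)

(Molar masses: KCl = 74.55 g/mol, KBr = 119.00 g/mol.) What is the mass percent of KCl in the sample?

n(AgNO3) = 0.01918 × 0.5032 = 9.651 × 10^-3 mol
Let x = n(KCl), y = n(KBr).
Titrant: 1x + 1y = 9.651 × 10^-3;  mass: 74.55x + 119.00y = 0.8212
Solving, x = 7.364 × 10^-3 mol, y = 2.288 × 10^-3 mol
mass of KCl = 7.364 × 10^-3 × 74.55 = 0.5490 g
% KCl = 0.5490 / 0.8212 × 100 = 66.85 %

66.85 %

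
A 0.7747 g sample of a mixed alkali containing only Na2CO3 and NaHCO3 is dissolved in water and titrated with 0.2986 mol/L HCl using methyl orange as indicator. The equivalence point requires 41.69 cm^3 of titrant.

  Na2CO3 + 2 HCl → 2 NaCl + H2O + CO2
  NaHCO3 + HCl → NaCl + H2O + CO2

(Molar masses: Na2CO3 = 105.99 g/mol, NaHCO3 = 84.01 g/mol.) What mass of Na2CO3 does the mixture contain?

0.4632 g

n(HCl) = 0.04169 × 0.2986 = 0.01245 mol
Let x = n(Na2CO3), y = n(NaHCO3).
Titrant: 2x + 1y = 0.01245;  mass: 105.99x + 84.01y = 0.7747
Solving, x = 4.371 × 10^-3 mol, y = 3.707 × 10^-3 mol
mass of Na2CO3 = 4.371 × 10^-3 × 105.99 = 0.4632 g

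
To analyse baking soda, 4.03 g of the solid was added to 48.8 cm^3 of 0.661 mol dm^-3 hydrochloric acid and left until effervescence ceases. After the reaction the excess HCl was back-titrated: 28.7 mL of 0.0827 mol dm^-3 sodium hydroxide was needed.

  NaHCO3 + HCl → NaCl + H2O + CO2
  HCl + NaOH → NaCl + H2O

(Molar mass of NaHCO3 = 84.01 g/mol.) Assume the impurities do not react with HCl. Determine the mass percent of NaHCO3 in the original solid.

62.3 %

n(HCl) added = 0.0488 × 0.661 = 0.0323 mol
n(NaOH) used in back-titration = 0.0287 × 0.0827 = 2.37 × 10^-3 mol
n(HCl) left over = 2.37 × 10^-3 mol (1:1 ratio)
n(HCl) consumed by analyte = 0.0323 − 2.37 × 10^-3 = 0.0299 mol
n(NaHCO3) = 0.0299 mol (1:1 ratio)
mass of NaHCO3 = 0.0299 × 84.01 = 2.51 g
% NaHCO3 = 2.51 / 4.03 × 100 = 62.3 %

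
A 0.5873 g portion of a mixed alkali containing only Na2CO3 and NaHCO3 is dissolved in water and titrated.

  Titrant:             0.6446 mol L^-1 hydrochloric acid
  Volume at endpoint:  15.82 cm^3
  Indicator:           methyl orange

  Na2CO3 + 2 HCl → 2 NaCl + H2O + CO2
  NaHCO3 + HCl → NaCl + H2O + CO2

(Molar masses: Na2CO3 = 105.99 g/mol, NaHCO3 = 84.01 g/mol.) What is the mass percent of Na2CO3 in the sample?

n(HCl) = 0.01582 × 0.6446 = 0.01020 mol
Let x = n(Na2CO3), y = n(NaHCO3).
Titrant: 2x + 1y = 0.01020;  mass: 105.99x + 84.01y = 0.5873
Solving, x = 4.343 × 10^-3 mol, y = 1.512 × 10^-3 mol
mass of Na2CO3 = 4.343 × 10^-3 × 105.99 = 0.4603 g
% Na2CO3 = 0.4603 / 0.5873 × 100 = 78.38 %

78.38 %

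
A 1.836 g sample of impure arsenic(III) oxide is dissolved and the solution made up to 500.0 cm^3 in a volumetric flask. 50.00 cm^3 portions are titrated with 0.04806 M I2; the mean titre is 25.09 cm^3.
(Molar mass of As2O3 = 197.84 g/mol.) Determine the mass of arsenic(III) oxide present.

As2O3 + 2 I2 + 2 H2O → As2O5 + 4 HI
n(I2) per titration = 0.02509 × 0.04806 = 1.206 × 10^-3 mol
From the 1:2 ratio, n(As2O3) in each aliquot = 1/2 × 1.206 × 10^-3 = 6.029 × 10^-4 mol
n(As2O3) in the whole flask = 6.029 × 10^-4 × 500.0/50.00 = 6.029 × 10^-3 mol
mass of As2O3 = 6.029 × 10^-3 × 197.84 = 1.193 g

1.193 g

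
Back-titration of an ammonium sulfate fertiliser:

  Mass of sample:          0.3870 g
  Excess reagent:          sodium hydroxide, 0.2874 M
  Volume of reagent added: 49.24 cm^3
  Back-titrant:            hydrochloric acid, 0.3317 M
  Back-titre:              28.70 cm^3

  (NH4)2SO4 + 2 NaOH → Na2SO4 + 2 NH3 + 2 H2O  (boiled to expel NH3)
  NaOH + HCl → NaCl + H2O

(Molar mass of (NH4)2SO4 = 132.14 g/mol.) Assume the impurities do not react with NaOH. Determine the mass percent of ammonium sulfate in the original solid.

n(NaOH) added = 0.04924 × 0.2874 = 0.01415 mol
n(HCl) used in back-titration = 0.02870 × 0.3317 = 9.520 × 10^-3 mol
n(NaOH) left over = 9.520 × 10^-3 mol (1:1 ratio)
n(NaOH) consumed by analyte = 0.01415 − 9.520 × 10^-3 = 4.632 × 10^-3 mol
From the 1:2 ratio, n((NH4)2SO4) = 1/2 × 4.632 × 10^-3 = 2.316 × 10^-3 mol
mass of (NH4)2SO4 = 2.316 × 10^-3 × 132.14 = 0.3060 g
% (NH4)2SO4 = 0.3060 / 0.3870 × 100 = 79.08 %

79.08 %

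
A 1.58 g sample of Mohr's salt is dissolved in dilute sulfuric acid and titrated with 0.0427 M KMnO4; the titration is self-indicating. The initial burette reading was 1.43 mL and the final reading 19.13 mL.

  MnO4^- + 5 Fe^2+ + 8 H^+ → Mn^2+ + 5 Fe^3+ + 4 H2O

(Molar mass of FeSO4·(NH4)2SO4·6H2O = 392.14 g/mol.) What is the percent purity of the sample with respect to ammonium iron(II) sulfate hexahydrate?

n(KMnO4) = 0.0177 L × 0.0427 mol/L = 7.56 × 10^-4 mol
From the 5:1 ratio, n(FeSO4·(NH4)2SO4·6H2O) = 5/1 × 7.56 × 10^-4 = 3.78 × 10^-3 mol
mass of FeSO4·(NH4)2SO4·6H2O = 3.78 × 10^-3 × 392.14 g/mol = 1.48 g
% FeSO4·(NH4)2SO4·6H2O = 1.48 / 1.58 × 100 = 93.8 %

93.8 %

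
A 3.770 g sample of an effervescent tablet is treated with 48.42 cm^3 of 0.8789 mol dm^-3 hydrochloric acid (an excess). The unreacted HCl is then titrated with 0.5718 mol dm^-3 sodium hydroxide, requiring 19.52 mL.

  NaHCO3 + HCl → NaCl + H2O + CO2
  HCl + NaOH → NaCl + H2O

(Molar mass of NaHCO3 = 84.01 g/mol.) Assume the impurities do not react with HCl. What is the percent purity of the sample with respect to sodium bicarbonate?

n(HCl) added = 0.04842 × 0.8789 = 0.04256 mol
n(NaOH) used in back-titration = 0.01952 × 0.5718 = 0.01116 mol
n(HCl) left over = 0.01116 mol (1:1 ratio)
n(HCl) consumed by analyte = 0.04256 − 0.01116 = 0.03139 mol
n(NaHCO3) = 0.03139 mol (1:1 ratio)
mass of NaHCO3 = 0.03139 × 84.01 = 2.637 g
% NaHCO3 = 2.637 / 3.770 × 100 = 69.96 %

69.96 %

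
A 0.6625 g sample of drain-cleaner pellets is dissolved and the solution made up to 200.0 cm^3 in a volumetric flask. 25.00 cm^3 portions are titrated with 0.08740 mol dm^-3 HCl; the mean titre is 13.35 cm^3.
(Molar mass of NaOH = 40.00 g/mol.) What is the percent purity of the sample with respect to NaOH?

56.36 %

NaOH + HCl → NaCl + H2O
n(HCl) per titration = 0.01335 × 0.08740 = 1.167 × 10^-3 mol
n(NaOH) in each aliquot = 1.167 × 10^-3 mol (1:1 ratio)
n(NaOH) in the whole flask = 1.167 × 10^-3 × 200.0/25.00 = 9.334 × 10^-3 mol
mass of NaOH = 9.334 × 10^-3 × 40.00 = 0.3734 g
% NaOH = 0.3734 / 0.6625 × 100 = 56.36 %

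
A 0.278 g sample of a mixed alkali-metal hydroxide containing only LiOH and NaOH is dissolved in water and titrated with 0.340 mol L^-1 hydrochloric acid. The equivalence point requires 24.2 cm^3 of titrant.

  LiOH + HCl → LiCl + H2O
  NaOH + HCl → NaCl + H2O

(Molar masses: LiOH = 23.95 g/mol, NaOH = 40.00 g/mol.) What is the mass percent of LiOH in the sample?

27.4 %

n(HCl) = 0.0242 × 0.340 = 8.23 × 10^-3 mol
Let x = n(LiOH), y = n(NaOH).
Titrant: 1x + 1y = 8.23 × 10^-3;  mass: 23.95x + 40.00y = 0.278
Solving, x = 3.19 × 10^-3 mol, y = 5.04 × 10^-3 mol
mass of LiOH = 3.19 × 10^-3 × 23.95 = 0.0763 g
% LiOH = 0.0763 / 0.278 × 100 = 27.4 %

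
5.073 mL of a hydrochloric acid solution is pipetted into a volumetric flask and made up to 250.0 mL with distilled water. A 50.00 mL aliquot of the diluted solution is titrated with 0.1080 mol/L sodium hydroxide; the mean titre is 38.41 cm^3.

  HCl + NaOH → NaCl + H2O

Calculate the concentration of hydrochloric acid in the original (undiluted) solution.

n(NaOH) = 0.03841 × 0.1080 = 4.148 × 10^-3 mol
n(HCl) in the aliquot = 4.148 × 10^-3 mol (1:1 ratio)
[HCl]_dilute = 4.148 × 10^-3 / 0.05000 = 0.08297 mol/L
Dilution factor = 250.0 / 5.073 = 49.28
[HCl]_stock = 0.08297 × 49.28 = 4.089 mol/L

4.089 mol/L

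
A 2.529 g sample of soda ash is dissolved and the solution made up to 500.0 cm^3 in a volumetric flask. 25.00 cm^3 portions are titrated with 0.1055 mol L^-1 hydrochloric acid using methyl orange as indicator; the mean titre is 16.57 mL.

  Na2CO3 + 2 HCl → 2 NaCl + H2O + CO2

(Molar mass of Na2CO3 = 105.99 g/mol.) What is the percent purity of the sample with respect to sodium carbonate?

73.26 %

n(HCl) per titration = 0.01657 × 0.1055 = 1.748 × 10^-3 mol
From the 1:2 ratio, n(Na2CO3) in each aliquot = 1/2 × 1.748 × 10^-3 = 8.741 × 10^-4 mol
n(Na2CO3) in the whole flask = 8.741 × 10^-4 × 500.0/25.00 = 0.01748 mol
mass of Na2CO3 = 0.01748 × 105.99 = 1.853 g
% Na2CO3 = 1.853 / 2.529 × 100 = 73.26 %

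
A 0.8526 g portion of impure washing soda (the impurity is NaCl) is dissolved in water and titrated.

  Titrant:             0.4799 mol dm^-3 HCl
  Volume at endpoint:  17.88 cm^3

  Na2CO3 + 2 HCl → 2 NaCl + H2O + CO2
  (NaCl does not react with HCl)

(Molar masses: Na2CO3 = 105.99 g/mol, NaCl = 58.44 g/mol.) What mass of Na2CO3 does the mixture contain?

0.4547 g

n(HCl) = 0.01788 × 0.4799 = 8.581 × 10^-3 mol
Let x = n(Na2CO3), y = n(NaCl).
Titrant: 2x = 8.581 × 10^-3;  mass: 105.99x + 58.44y = 0.8526
Solving, x = 4.290 × 10^-3 mol, y = 6.808 × 10^-3 mol
mass of Na2CO3 = 4.290 × 10^-3 × 105.99 = 0.4547 g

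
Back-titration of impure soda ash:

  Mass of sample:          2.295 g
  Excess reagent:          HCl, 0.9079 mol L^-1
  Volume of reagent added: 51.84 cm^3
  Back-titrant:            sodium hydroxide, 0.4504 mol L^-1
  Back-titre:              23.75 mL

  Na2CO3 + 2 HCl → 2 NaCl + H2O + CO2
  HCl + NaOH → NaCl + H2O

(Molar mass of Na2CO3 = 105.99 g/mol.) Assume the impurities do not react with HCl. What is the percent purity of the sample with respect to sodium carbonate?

83.98 %

n(HCl) added = 0.05184 × 0.9079 = 0.04707 mol
n(NaOH) used in back-titration = 0.02375 × 0.4504 = 0.01070 mol
n(HCl) left over = 0.01070 mol (1:1 ratio)
n(HCl) consumed by analyte = 0.04707 − 0.01070 = 0.03637 mol
From the 1:2 ratio, n(Na2CO3) = 1/2 × 0.03637 = 0.01818 mol
mass of Na2CO3 = 0.01818 × 105.99 = 1.927 g
% Na2CO3 = 1.927 / 2.295 × 100 = 83.98 %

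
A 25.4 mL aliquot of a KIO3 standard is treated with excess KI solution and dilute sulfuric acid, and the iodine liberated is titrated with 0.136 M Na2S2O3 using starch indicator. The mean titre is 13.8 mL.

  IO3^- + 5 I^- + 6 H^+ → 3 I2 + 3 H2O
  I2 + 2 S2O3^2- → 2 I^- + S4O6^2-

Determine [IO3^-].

0.0123 M

n(S2O3^2-) = 0.0138 × 0.136 = 1.88 × 10^-3 mol
n(I2) = n(S2O3^2-)/2 = 9.38 × 10^-4 mol
From the 1:3 ratio, n(IO3^-) in the aliquot = 1/3 × 9.38 × 10^-4 = 3.13 × 10^-4 mol
[IO3^-] = 3.13 × 10^-4 / 0.0254 = 0.0123 mol/L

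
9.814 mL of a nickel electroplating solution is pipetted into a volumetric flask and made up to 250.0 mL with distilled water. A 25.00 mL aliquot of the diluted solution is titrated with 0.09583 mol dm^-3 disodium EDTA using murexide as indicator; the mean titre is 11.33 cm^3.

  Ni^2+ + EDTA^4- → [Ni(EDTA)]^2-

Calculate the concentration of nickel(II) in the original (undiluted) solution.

1.106 mol/L

n(EDTA) = 0.01133 × 0.09583 = 1.086 × 10^-3 mol
n(Ni2+) in the aliquot = 1.086 × 10^-3 mol (1:1 ratio)
[Ni2+]_dilute = 1.086 × 10^-3 / 0.02500 = 0.04343 mol/L
Dilution factor = 250.0 / 9.814 = 25.47
[Ni2+]_stock = 0.04343 × 25.47 = 1.106 mol/L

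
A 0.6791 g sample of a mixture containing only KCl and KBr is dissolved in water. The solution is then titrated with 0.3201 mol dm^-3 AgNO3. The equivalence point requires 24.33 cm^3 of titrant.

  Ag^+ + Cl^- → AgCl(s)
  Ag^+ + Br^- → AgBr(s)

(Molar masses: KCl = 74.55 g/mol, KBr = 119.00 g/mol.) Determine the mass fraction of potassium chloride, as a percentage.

61.17 %

n(AgNO3) = 0.02433 × 0.3201 = 7.788 × 10^-3 mol
Let x = n(KCl), y = n(KBr).
Titrant: 1x + 1y = 7.788 × 10^-3;  mass: 74.55x + 119.00y = 0.6791
Solving, x = 5.572 × 10^-3 mol, y = 2.216 × 10^-3 mol
mass of KCl = 5.572 × 10^-3 × 74.55 = 0.4154 g
% KCl = 0.4154 / 0.6791 × 100 = 61.17 %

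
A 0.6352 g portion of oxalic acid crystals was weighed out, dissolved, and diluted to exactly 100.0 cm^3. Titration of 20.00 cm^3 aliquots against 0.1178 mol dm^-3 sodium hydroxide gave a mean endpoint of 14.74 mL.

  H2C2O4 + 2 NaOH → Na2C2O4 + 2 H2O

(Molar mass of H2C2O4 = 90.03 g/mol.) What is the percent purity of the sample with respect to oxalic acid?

61.53 %

n(NaOH) per titration = 0.01474 × 0.1178 = 1.736 × 10^-3 mol
From the 1:2 ratio, n(H2C2O4) in each aliquot = 1/2 × 1.736 × 10^-3 = 8.682 × 10^-4 mol
n(H2C2O4) in the whole flask = 8.682 × 10^-4 × 100.0/20.00 = 4.341 × 10^-3 mol
mass of H2C2O4 = 4.341 × 10^-3 × 90.03 = 0.3908 g
% H2C2O4 = 0.3908 / 0.6352 × 100 = 61.53 %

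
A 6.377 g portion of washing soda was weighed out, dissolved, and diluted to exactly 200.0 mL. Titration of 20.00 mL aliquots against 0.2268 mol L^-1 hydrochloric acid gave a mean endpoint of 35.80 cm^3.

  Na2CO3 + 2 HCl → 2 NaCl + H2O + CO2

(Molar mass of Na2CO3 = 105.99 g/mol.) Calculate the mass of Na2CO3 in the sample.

4.303 g

n(HCl) per titration = 0.03580 × 0.2268 = 8.119 × 10^-3 mol
From the 1:2 ratio, n(Na2CO3) in each aliquot = 1/2 × 8.119 × 10^-3 = 4.060 × 10^-3 mol
n(Na2CO3) in the whole flask = 4.060 × 10^-3 × 200.0/20.00 = 0.04060 mol
mass of Na2CO3 = 0.04060 × 105.99 = 4.303 g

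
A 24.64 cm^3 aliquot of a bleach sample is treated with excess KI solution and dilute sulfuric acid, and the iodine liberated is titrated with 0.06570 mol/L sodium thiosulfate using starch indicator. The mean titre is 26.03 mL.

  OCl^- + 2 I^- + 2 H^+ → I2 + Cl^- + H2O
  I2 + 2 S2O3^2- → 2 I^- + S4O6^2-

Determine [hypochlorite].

n(S2O3^2-) = 0.02603 × 0.06570 = 1.710 × 10^-3 mol
n(I2) = n(S2O3^2-)/2 = 8.551 × 10^-4 mol
n(OCl^-) in the aliquot = 8.551 × 10^-4 mol (1:1 ratio)
[OCl^-] = 8.551 × 10^-4 / 0.02464 = 0.03470 mol/L

0.03470 mol/L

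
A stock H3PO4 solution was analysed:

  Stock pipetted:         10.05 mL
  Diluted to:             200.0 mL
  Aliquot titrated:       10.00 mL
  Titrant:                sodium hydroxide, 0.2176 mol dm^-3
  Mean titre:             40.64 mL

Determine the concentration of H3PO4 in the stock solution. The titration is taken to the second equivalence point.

8.799 mol/L

H3PO4 + 2 NaOH → Na2HPO4 + 2 H2O
n(NaOH) = 0.04064 × 0.2176 = 8.843 × 10^-3 mol
From the 1:2 ratio, n(H3PO4) in the aliquot = 1/2 × 8.843 × 10^-3 = 4.422 × 10^-3 mol
[H3PO4]_dilute = 4.422 × 10^-3 / 0.01000 = 0.4422 mol/L
Dilution factor = 200.0 / 10.05 = 19.90
[H3PO4]_stock = 0.4422 × 19.90 = 8.799 mol/L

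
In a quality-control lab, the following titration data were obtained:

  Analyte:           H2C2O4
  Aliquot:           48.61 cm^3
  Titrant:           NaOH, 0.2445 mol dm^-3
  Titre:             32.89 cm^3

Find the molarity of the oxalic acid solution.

0.08272 mol/L

H2C2O4 + 2 NaOH → Na2C2O4 + 2 H2O
n(NaOH) = 0.03289 L × 0.2445 mol/L = 8.042 × 10^-3 mol
From the 1:2 mole ratio, n(H2C2O4) = 1/2 × 8.042 × 10^-3 = 4.021 × 10^-3 mol
[H2C2O4] = 4.021 × 10^-3 mol / 0.04861 L = 0.08272 mol/L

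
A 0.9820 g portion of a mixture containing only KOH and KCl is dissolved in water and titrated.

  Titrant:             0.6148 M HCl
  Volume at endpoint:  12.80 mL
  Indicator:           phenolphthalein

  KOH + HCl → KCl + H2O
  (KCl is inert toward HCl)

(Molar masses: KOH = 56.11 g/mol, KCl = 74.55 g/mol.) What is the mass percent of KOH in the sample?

44.96 %

n(HCl) = 0.01280 × 0.6148 = 7.869 × 10^-3 mol
Let x = n(KOH), y = n(KCl).
Titrant: 1x = 7.869 × 10^-3;  mass: 56.11x + 74.55y = 0.9820
Solving, x = 7.869 × 10^-3 mol, y = 7.249 × 10^-3 mol
mass of KOH = 7.869 × 10^-3 × 56.11 = 0.4416 g
% KOH = 0.4416 / 0.9820 × 100 = 44.96 %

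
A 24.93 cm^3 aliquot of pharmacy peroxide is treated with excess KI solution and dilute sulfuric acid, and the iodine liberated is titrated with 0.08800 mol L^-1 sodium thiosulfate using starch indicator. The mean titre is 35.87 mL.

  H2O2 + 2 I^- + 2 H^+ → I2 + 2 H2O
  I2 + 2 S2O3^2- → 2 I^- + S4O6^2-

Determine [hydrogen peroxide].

n(S2O3^2-) = 0.03587 × 0.08800 = 3.157 × 10^-3 mol
n(I2) = n(S2O3^2-)/2 = 1.578 × 10^-3 mol
n(H2O2) in the aliquot = 1.578 × 10^-3 mol (1:1 ratio)
[H2O2] = 1.578 × 10^-3 / 0.02493 = 0.06331 mol/L

0.06331 mol/L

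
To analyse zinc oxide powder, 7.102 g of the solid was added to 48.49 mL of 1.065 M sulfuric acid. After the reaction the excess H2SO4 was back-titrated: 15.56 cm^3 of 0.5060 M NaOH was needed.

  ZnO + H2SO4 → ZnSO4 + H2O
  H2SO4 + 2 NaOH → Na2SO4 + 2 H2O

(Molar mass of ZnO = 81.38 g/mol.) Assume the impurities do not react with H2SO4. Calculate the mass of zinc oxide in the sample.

n(H2SO4) added = 0.04849 × 1.065 = 0.05164 mol
n(NaOH) used in back-titration = 0.01556 × 0.5060 = 7.873 × 10^-3 mol
From the 1:2 ratio, n(H2SO4) left over = 1/2 × 7.873 × 10^-3 = 3.937 × 10^-3 mol
n(H2SO4) consumed by analyte = 0.05164 − 3.937 × 10^-3 = 0.04771 mol
n(ZnO) = 0.04771 mol (1:1 ratio)
mass of ZnO = 0.04771 × 81.38 = 3.882 g

3.882 g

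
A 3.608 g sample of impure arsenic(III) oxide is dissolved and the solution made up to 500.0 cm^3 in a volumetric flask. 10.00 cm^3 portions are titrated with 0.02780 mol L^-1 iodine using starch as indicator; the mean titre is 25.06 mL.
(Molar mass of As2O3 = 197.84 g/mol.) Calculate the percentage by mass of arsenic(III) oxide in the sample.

95.50 %

As2O3 + 2 I2 + 2 H2O → As2O5 + 4 HI
n(I2) per titration = 0.02506 × 0.02780 = 6.967 × 10^-4 mol
From the 1:2 ratio, n(As2O3) in each aliquot = 1/2 × 6.967 × 10^-4 = 3.483 × 10^-4 mol
n(As2O3) in the whole flask = 3.483 × 10^-4 × 500.0/10.00 = 0.01742 mol
mass of As2O3 = 0.01742 × 197.84 = 3.446 g
% As2O3 = 3.446 / 3.608 × 100 = 95.50 %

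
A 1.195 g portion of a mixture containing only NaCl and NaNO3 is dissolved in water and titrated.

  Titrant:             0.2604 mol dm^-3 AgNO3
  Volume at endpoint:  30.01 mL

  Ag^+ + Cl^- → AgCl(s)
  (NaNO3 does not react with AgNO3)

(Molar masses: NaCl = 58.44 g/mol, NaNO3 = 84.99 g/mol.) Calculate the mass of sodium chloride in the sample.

0.4567 g

n(AgNO3) = 0.03001 × 0.2604 = 7.815 × 10^-3 mol
Let x = n(NaCl), y = n(NaNO3).
Titrant: 1x = 7.815 × 10^-3;  mass: 58.44x + 84.99y = 1.195
Solving, x = 7.815 × 10^-3 mol, y = 8.687 × 10^-3 mol
mass of NaCl = 7.815 × 10^-3 × 58.44 = 0.4567 g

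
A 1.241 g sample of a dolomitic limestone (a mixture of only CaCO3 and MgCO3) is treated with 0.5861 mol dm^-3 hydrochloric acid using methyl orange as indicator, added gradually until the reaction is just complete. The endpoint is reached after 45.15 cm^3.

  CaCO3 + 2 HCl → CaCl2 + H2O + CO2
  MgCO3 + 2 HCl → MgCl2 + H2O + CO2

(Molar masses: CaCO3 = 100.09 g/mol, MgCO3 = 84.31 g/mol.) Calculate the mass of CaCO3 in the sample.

n(HCl) = 0.04515 × 0.5861 = 0.02646 mol
Let x = n(CaCO3), y = n(MgCO3).
Titrant: 2x + 2y = 0.02646;  mass: 100.09x + 84.31y = 1.241
Solving, x = 7.952 × 10^-3 mol, y = 5.280 × 10^-3 mol
mass of CaCO3 = 7.952 × 10^-3 × 100.09 = 0.7959 g

0.7959 g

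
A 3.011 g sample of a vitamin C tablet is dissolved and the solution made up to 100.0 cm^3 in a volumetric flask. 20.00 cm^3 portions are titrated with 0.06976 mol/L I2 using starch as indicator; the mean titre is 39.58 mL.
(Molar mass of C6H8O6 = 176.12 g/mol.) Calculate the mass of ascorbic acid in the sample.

C6H8O6 + I2 → C6H6O6 + 2 HI
n(I2) per titration = 0.03958 × 0.06976 = 2.761 × 10^-3 mol
n(C6H8O6) in each aliquot = 2.761 × 10^-3 mol (1:1 ratio)
n(C6H8O6) in the whole flask = 2.761 × 10^-3 × 100.0/20.00 = 0.01381 mol
mass of C6H8O6 = 0.01381 × 176.12 = 2.431 g

2.431 g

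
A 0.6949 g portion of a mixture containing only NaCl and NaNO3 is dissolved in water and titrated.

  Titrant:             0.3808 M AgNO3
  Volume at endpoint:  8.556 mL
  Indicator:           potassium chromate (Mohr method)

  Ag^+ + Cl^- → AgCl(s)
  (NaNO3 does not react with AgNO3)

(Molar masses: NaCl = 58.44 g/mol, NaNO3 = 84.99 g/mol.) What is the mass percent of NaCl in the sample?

n(AgNO3) = 0.008556 × 0.3808 = 3.258 × 10^-3 mol
Let x = n(NaCl), y = n(NaNO3).
Titrant: 1x = 3.258 × 10^-3;  mass: 58.44x + 84.99y = 0.6949
Solving, x = 3.258 × 10^-3 mol, y = 5.936 × 10^-3 mol
mass of NaCl = 3.258 × 10^-3 × 58.44 = 0.1904 g
% NaCl = 0.1904 / 0.6949 × 100 = 27.40 %

27.40 %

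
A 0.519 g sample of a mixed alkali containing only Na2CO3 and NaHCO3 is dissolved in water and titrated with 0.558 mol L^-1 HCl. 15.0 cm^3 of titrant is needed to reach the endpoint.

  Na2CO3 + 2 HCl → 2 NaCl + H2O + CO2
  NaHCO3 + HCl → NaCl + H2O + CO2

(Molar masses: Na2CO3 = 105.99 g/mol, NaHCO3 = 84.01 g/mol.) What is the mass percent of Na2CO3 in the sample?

60.6 %

n(HCl) = 0.0150 × 0.558 = 8.37 × 10^-3 mol
Let x = n(Na2CO3), y = n(NaHCO3).
Titrant: 2x + 1y = 8.37 × 10^-3;  mass: 105.99x + 84.01y = 0.519
Solving, x = 2.97 × 10^-3 mol, y = 2.43 × 10^-3 mol
mass of Na2CO3 = 2.97 × 10^-3 × 105.99 = 0.315 g
% Na2CO3 = 0.315 / 0.519 × 100 = 60.6 %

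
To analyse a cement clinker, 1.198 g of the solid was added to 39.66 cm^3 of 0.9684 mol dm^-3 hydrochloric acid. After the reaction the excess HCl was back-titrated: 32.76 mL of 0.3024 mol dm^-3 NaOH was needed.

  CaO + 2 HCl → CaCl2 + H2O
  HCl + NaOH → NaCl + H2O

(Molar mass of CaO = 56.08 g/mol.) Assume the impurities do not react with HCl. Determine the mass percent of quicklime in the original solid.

n(HCl) added = 0.03966 × 0.9684 = 0.03841 mol
n(NaOH) used in back-titration = 0.03276 × 0.3024 = 9.907 × 10^-3 mol
n(HCl) left over = 9.907 × 10^-3 mol (1:1 ratio)
n(HCl) consumed by analyte = 0.03841 − 9.907 × 10^-3 = 0.02850 mol
From the 1:2 ratio, n(CaO) = 1/2 × 0.02850 = 0.01425 mol
mass of CaO = 0.01425 × 56.08 = 0.7991 g
% CaO = 0.7991 / 1.198 × 100 = 66.71 %

66.71 %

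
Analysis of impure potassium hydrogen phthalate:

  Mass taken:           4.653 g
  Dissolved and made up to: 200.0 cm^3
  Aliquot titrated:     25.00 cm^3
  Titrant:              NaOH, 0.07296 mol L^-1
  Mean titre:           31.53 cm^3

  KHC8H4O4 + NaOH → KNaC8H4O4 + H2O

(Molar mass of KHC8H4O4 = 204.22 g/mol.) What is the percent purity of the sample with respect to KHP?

n(NaOH) per titration = 0.03153 × 0.07296 = 2.300 × 10^-3 mol
n(KHC8H4O4) in each aliquot = 2.300 × 10^-3 mol (1:1 ratio)
n(KHC8H4O4) in the whole flask = 2.300 × 10^-3 × 200.0/25.00 = 0.01840 mol
mass of KHC8H4O4 = 0.01840 × 204.22 = 3.758 g
% KHC8H4O4 = 3.758 / 4.653 × 100 = 80.77 %

80.77 %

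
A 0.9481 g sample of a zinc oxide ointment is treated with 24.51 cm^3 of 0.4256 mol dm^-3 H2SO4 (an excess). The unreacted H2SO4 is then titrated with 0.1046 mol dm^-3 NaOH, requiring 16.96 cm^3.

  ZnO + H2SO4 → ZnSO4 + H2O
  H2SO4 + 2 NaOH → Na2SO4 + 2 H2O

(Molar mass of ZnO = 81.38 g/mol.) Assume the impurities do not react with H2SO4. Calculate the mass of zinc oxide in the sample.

n(H2SO4) added = 0.02451 × 0.4256 = 0.01043 mol
n(NaOH) used in back-titration = 0.01696 × 0.1046 = 1.774 × 10^-3 mol
From the 1:2 ratio, n(H2SO4) left over = 1/2 × 1.774 × 10^-3 = 8.870 × 10^-4 mol
n(H2SO4) consumed by analyte = 0.01043 − 8.870 × 10^-4 = 9.544 × 10^-3 mol
n(ZnO) = 9.544 × 10^-3 mol (1:1 ratio)
mass of ZnO = 9.544 × 10^-3 × 81.38 = 0.7767 g

0.7767 g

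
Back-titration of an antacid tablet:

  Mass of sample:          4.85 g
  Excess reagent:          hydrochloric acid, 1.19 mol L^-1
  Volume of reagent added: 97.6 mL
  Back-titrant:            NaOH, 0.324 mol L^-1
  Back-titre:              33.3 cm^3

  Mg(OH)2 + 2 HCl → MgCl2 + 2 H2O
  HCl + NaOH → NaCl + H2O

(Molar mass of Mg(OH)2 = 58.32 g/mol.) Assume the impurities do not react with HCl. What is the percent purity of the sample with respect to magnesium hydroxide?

n(HCl) added = 0.0976 × 1.19 = 0.116 mol
n(NaOH) used in back-titration = 0.0333 × 0.324 = 0.0108 mol
n(HCl) left over = 0.0108 mol (1:1 ratio)
n(HCl) consumed by analyte = 0.116 − 0.0108 = 0.105 mol
From the 1:2 ratio, n(Mg(OH)2) = 1/2 × 0.105 = 0.0527 mol
mass of Mg(OH)2 = 0.0527 × 58.32 = 3.07 g
% Mg(OH)2 = 3.07 / 4.85 × 100 = 63.3 %

63.3 %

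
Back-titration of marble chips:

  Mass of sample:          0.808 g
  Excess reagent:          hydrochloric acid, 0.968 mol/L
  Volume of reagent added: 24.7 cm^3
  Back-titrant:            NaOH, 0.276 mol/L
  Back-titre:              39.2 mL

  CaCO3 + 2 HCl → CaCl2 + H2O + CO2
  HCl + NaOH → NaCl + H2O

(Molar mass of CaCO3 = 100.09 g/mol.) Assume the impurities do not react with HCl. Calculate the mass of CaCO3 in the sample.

n(HCl) added = 0.0247 × 0.968 = 0.0239 mol
n(NaOH) used in back-titration = 0.0392 × 0.276 = 0.0108 mol
n(HCl) left over = 0.0108 mol (1:1 ratio)
n(HCl) consumed by analyte = 0.0239 − 0.0108 = 0.0131 mol
From the 1:2 ratio, n(CaCO3) = 1/2 × 0.0131 = 6.55 × 10^-3 mol
mass of CaCO3 = 6.55 × 10^-3 × 100.09 = 0.655 g

0.655 g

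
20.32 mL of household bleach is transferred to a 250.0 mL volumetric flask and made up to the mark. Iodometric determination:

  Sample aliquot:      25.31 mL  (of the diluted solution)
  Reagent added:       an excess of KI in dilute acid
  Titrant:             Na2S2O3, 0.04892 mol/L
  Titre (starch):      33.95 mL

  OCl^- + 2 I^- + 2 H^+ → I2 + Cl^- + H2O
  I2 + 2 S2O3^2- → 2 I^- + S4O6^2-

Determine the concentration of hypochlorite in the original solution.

n(S2O3^2-) = 0.03395 × 0.04892 = 1.661 × 10^-3 mol
n(I2) = n(S2O3^2-)/2 = 8.304 × 10^-4 mol
n(OCl^-) in the aliquot = 8.304 × 10^-4 mol (1:1 ratio)
[OCl^-]_dilute = 8.304 × 10^-4 / 0.02531 = 0.03281 mol/L
[OCl^-]_original = 0.03281 × 250.0/20.32 = 0.4037 mol/L

0.4037 mol/L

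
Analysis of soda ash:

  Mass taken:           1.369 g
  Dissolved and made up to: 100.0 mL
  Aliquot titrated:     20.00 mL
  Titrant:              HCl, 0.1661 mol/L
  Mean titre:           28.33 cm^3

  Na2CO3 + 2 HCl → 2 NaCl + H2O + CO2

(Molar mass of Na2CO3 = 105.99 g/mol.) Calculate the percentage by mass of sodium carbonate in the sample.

91.08 %

n(HCl) per titration = 0.02833 × 0.1661 = 4.706 × 10^-3 mol
From the 1:2 ratio, n(Na2CO3) in each aliquot = 1/2 × 4.706 × 10^-3 = 2.353 × 10^-3 mol
n(Na2CO3) in the whole flask = 2.353 × 10^-3 × 100.0/20.00 = 0.01176 mol
mass of Na2CO3 = 0.01176 × 105.99 = 1.247 g
% Na2CO3 = 1.247 / 1.369 × 100 = 91.08 %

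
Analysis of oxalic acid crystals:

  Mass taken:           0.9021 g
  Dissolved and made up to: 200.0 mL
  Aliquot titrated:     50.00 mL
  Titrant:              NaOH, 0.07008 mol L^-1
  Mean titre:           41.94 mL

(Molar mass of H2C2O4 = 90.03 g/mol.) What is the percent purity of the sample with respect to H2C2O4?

58.67 %

H2C2O4 + 2 NaOH → Na2C2O4 + 2 H2O
n(NaOH) per titration = 0.04194 × 0.07008 = 2.939 × 10^-3 mol
From the 1:2 ratio, n(H2C2O4) in each aliquot = 1/2 × 2.939 × 10^-3 = 1.470 × 10^-3 mol
n(H2C2O4) in the whole flask = 1.470 × 10^-3 × 200.0/50.00 = 5.878 × 10^-3 mol
mass of H2C2O4 = 5.878 × 10^-3 × 90.03 = 0.5292 g
% H2C2O4 = 0.5292 / 0.9021 × 100 = 58.67 %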